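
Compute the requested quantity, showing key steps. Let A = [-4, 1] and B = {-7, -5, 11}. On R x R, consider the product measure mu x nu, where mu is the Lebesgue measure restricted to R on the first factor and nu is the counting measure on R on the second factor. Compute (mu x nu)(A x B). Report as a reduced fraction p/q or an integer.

For a measurable rectangle A x B, the product measure satisfies
  (mu x nu)(A x B) = mu(A) * nu(B).
  mu(A) = 5.
  nu(B) = 3.
  (mu x nu)(A x B) = 5 * 3 = 15.

15


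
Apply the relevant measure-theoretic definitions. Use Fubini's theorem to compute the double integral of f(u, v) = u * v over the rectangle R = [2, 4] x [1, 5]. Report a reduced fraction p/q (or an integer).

f(u, v) is a tensor product of a function of u and a function of v, and both factors are bounded continuous (hence Lebesgue integrable) on the rectangle, so Fubini's theorem applies:
  integral_R f d(m x m) = (integral_a1^b1 u du) * (integral_a2^b2 v dv).
Inner integral in u: integral_{2}^{4} u du = (4^2 - 2^2)/2
  = 6.
Inner integral in v: integral_{1}^{5} v dv = (5^2 - 1^2)/2
  = 12.
Product: (6) * (12) = 72.

72


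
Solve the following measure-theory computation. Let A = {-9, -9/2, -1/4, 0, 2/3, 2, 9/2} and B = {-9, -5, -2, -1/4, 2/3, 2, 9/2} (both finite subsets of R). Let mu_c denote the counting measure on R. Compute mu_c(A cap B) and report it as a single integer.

Counting measure on a finite set equals cardinality. mu_c(A cap B) = |A cap B| (elements appearing in both).
Enumerating the elements of A that also lie in B gives 5 element(s).
So mu_c(A cap B) = 5.

5


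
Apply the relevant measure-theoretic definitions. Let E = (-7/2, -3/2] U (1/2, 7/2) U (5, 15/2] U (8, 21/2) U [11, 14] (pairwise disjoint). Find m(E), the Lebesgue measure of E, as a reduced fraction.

For pairwise disjoint intervals, m(union_i I_i) = sum_i m(I_i),
and m is invariant under swapping open/closed endpoints (single points have measure 0).
So m(E) = sum_i (b_i - a_i).
  I_1 has length -3/2 - (-7/2) = 2.
  I_2 has length 7/2 - 1/2 = 3.
  I_3 has length 15/2 - 5 = 5/2.
  I_4 has length 21/2 - 8 = 5/2.
  I_5 has length 14 - 11 = 3.
Summing:
  m(E) = 2 + 3 + 5/2 + 5/2 + 3 = 13.

13


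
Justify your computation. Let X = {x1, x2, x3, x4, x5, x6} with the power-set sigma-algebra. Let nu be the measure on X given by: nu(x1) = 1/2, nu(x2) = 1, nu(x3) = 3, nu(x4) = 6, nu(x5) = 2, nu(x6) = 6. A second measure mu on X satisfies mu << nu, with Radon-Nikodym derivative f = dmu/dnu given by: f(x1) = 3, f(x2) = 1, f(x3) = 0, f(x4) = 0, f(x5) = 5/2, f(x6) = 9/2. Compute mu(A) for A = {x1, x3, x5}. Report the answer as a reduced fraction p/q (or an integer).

By the defining property of the Radon-Nikodym derivative, for every measurable set A,
  mu(A) = integral_A f dnu.
Since nu is a discrete measure concentrated on the atoms of X, the integral over A reduces to the sum
  mu(A) = sum_{x in A} f(x) * nu({x}).
Computing each term:
  x1: f(x1) * nu(x1) = 3 * 1/2 = 3/2.
  x3: f(x3) * nu(x3) = 0 * 3 = 0.
  x5: f(x5) * nu(x5) = 5/2 * 2 = 5.
Summing: mu(A) = 3/2 + 0 + 5 = 13/2.

13/2


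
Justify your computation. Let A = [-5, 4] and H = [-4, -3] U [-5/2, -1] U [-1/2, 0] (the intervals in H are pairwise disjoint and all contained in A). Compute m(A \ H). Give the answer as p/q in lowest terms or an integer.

The ambient interval has length m(A) = 4 - (-5) = 9.
Since the holes are disjoint and sit inside A, by finite additivity
  m(H) = sum_i (b_i - a_i), and m(A \ H) = m(A) - m(H).
Computing the hole measures:
  m(H_1) = -3 - (-4) = 1.
  m(H_2) = -1 - (-5/2) = 3/2.
  m(H_3) = 0 - (-1/2) = 1/2.
Summed: m(H) = 1 + 3/2 + 1/2 = 3.
So m(A \ H) = 9 - 3 = 6.

6


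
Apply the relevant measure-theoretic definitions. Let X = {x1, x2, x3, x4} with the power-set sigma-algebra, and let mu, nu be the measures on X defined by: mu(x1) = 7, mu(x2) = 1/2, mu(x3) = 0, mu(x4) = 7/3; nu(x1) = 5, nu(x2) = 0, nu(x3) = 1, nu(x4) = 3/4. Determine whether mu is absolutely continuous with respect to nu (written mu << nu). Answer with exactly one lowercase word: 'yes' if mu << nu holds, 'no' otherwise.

mu << nu means: every nu-null measurable set is also mu-null; equivalently, for every atom x, if nu({x}) = 0 then mu({x}) = 0.
Checking each atom:
  x1: nu = 5 > 0 -> no constraint.
  x2: nu = 0, mu = 1/2 > 0 -> violates mu << nu.
  x3: nu = 1 > 0 -> no constraint.
  x4: nu = 3/4 > 0 -> no constraint.
The atom(s) x2 violate the condition (nu = 0 but mu > 0). Therefore mu is NOT absolutely continuous w.r.t. nu.

no


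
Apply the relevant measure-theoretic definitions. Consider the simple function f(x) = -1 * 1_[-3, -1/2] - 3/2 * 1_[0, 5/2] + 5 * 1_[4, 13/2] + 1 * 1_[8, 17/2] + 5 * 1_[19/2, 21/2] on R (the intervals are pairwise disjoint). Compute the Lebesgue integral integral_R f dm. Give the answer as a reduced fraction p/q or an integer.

For a simple function f = sum_i c_i * 1_{A_i} with disjoint A_i,
  integral f dm = sum_i c_i * m(A_i).
Lengths of the A_i:
  m(A_1) = -1/2 - (-3) = 5/2.
  m(A_2) = 5/2 - 0 = 5/2.
  m(A_3) = 13/2 - 4 = 5/2.
  m(A_4) = 17/2 - 8 = 1/2.
  m(A_5) = 21/2 - 19/2 = 1.
Contributions c_i * m(A_i):
  (-1) * (5/2) = -5/2.
  (-3/2) * (5/2) = -15/4.
  (5) * (5/2) = 25/2.
  (1) * (1/2) = 1/2.
  (5) * (1) = 5.
Total: -5/2 - 15/4 + 25/2 + 1/2 + 5 = 47/4.

47/4


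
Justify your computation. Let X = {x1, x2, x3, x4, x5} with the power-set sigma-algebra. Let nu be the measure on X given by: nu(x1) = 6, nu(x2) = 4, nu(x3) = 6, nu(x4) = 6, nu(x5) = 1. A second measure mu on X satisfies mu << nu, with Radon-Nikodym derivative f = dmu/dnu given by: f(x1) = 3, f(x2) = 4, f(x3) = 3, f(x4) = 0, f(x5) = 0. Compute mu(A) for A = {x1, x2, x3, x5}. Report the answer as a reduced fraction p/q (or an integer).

By the defining property of the Radon-Nikodym derivative, for every measurable set A,
  mu(A) = integral_A f dnu.
Since nu is a discrete measure concentrated on the atoms of X, the integral over A reduces to the sum
  mu(A) = sum_{x in A} f(x) * nu({x}).
Computing each term:
  x1: f(x1) * nu(x1) = 3 * 6 = 18.
  x2: f(x2) * nu(x2) = 4 * 4 = 16.
  x3: f(x3) * nu(x3) = 3 * 6 = 18.
  x5: f(x5) * nu(x5) = 0 * 1 = 0.
Summing: mu(A) = 18 + 16 + 18 + 0 = 52.

52


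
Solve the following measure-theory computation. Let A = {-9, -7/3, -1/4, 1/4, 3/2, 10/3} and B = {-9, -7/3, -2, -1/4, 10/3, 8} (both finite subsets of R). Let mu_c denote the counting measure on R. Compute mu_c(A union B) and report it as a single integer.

Counting measure on a finite set equals cardinality. By inclusion-exclusion, |A union B| = |A| + |B| - |A cap B|.
|A| = 6, |B| = 6, |A cap B| = 4.
So mu_c(A union B) = 6 + 6 - 4 = 8.

8


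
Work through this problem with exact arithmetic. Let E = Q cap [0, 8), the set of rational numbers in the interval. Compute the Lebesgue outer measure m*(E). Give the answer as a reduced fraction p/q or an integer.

Q cap [0, 8) is countable; list its elements as q_1, q_2, ... . Fix eps > 0 and cover the k-th point by an interval of length eps * 2^(-k). The cover has total length eps * sum_{k>=1} 2^(-k) = eps, so by definition of outer measure m*(Q cap [0, 8)) <= eps. Since eps was arbitrary and m* >= 0, the outer measure is 0.

0


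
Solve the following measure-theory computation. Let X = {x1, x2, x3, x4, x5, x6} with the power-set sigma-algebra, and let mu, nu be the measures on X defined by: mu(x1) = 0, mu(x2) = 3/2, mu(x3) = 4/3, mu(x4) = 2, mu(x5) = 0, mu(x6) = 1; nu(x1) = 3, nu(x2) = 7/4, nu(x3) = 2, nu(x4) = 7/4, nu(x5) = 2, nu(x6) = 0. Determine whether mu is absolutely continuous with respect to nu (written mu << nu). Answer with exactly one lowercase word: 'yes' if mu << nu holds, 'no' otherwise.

mu << nu means: every nu-null measurable set is also mu-null; equivalently, for every atom x, if nu({x}) = 0 then mu({x}) = 0.
Checking each atom:
  x1: nu = 3 > 0 -> no constraint.
  x2: nu = 7/4 > 0 -> no constraint.
  x3: nu = 2 > 0 -> no constraint.
  x4: nu = 7/4 > 0 -> no constraint.
  x5: nu = 2 > 0 -> no constraint.
  x6: nu = 0, mu = 1 > 0 -> violates mu << nu.
The atom(s) x6 violate the condition (nu = 0 but mu > 0). Therefore mu is NOT absolutely continuous w.r.t. nu.

no


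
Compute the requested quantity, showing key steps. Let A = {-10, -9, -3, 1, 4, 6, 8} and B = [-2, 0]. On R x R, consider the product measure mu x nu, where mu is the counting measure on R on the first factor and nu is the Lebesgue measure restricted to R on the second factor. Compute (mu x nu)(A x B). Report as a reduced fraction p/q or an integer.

For a measurable rectangle A x B, the product measure satisfies
  (mu x nu)(A x B) = mu(A) * nu(B).
  mu(A) = 7.
  nu(B) = 2.
  (mu x nu)(A x B) = 7 * 2 = 14.

14


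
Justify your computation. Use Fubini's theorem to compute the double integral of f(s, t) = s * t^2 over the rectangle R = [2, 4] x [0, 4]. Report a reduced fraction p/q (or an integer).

f(s, t) is a tensor product of a function of s and a function of t, and both factors are bounded continuous (hence Lebesgue integrable) on the rectangle, so Fubini's theorem applies:
  integral_R f d(m x m) = (integral_a1^b1 s ds) * (integral_a2^b2 t^2 dt).
Inner integral in s: integral_{2}^{4} s ds = (4^2 - 2^2)/2
  = 6.
Inner integral in t: integral_{0}^{4} t^2 dt = (4^3 - 0^3)/3
  = 64/3.
Product: (6) * (64/3) = 128.

128


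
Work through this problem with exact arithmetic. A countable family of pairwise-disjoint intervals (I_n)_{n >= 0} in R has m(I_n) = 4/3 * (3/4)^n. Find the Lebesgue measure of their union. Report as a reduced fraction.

By countable additivity of the Lebesgue measure on pairwise disjoint measurable sets,
  m(union_{n >= 0} I_n) = sum_{n >= 0} m(I_n) = sum_{n >= 0} a * r^n,
  with a = 4/3 and r = 3/4.
Since 0 < r = 3/4 < 1, the geometric series converges:
  sum_{n >= 0} a * r^n = a / (1 - r).
  = 4/3 / (1 - 3/4)
  = 4/3 / (1/4)
  = 16/3.

16/3


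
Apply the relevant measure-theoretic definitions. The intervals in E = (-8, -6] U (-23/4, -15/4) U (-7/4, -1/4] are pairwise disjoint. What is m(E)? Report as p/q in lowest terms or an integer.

For pairwise disjoint intervals, m(union_i I_i) = sum_i m(I_i),
and m is invariant under swapping open/closed endpoints (single points have measure 0).
So m(E) = sum_i (b_i - a_i).
  I_1 has length -6 - (-8) = 2.
  I_2 has length -15/4 - (-23/4) = 2.
  I_3 has length -1/4 - (-7/4) = 3/2.
Summing:
  m(E) = 2 + 2 + 3/2 = 11/2.

11/2


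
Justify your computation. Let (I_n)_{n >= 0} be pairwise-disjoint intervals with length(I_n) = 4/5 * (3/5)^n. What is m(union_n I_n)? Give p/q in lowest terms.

By countable additivity of the Lebesgue measure on pairwise disjoint measurable sets,
  m(union_{n >= 0} I_n) = sum_{n >= 0} m(I_n) = sum_{n >= 0} a * r^n,
  with a = 4/5 and r = 3/5.
Since 0 < r = 3/5 < 1, the geometric series converges:
  sum_{n >= 0} a * r^n = a / (1 - r).
  = 4/5 / (1 - 3/5)
  = 4/5 / (2/5)
  = 2.

2


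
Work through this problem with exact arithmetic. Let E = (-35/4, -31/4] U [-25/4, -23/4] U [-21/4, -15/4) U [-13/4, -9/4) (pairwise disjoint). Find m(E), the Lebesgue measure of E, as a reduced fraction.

For pairwise disjoint intervals, m(union_i I_i) = sum_i m(I_i),
and m is invariant under swapping open/closed endpoints (single points have measure 0).
So m(E) = sum_i (b_i - a_i).
  I_1 has length -31/4 - (-35/4) = 1.
  I_2 has length -23/4 - (-25/4) = 1/2.
  I_3 has length -15/4 - (-21/4) = 3/2.
  I_4 has length -9/4 - (-13/4) = 1.
Summing:
  m(E) = 1 + 1/2 + 3/2 + 1 = 4.

4


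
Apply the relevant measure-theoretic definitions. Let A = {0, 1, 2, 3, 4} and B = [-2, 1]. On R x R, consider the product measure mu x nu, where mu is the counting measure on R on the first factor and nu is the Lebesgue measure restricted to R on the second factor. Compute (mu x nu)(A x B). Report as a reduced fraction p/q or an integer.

For a measurable rectangle A x B, the product measure satisfies
  (mu x nu)(A x B) = mu(A) * nu(B).
  mu(A) = 5.
  nu(B) = 3.
  (mu x nu)(A x B) = 5 * 3 = 15.

15


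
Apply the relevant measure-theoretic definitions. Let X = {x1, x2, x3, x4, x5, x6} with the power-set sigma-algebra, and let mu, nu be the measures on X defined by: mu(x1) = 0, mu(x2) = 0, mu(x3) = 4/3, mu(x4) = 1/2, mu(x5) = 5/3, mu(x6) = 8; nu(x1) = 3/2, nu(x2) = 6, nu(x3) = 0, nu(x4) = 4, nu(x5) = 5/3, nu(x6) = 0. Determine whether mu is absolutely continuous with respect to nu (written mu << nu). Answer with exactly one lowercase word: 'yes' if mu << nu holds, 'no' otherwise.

mu << nu means: every nu-null measurable set is also mu-null; equivalently, for every atom x, if nu({x}) = 0 then mu({x}) = 0.
Checking each atom:
  x1: nu = 3/2 > 0 -> no constraint.
  x2: nu = 6 > 0 -> no constraint.
  x3: nu = 0, mu = 4/3 > 0 -> violates mu << nu.
  x4: nu = 4 > 0 -> no constraint.
  x5: nu = 5/3 > 0 -> no constraint.
  x6: nu = 0, mu = 8 > 0 -> violates mu << nu.
The atom(s) x3, x6 violate the condition (nu = 0 but mu > 0). Therefore mu is NOT absolutely continuous w.r.t. nu.

no


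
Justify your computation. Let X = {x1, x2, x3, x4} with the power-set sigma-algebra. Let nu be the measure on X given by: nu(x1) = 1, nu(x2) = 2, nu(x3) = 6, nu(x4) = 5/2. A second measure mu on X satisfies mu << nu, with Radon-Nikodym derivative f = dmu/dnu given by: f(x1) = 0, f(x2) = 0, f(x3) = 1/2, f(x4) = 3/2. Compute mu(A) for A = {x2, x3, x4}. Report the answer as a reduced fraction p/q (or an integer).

By the defining property of the Radon-Nikodym derivative, for every measurable set A,
  mu(A) = integral_A f dnu.
Since nu is a discrete measure concentrated on the atoms of X, the integral over A reduces to the sum
  mu(A) = sum_{x in A} f(x) * nu({x}).
Computing each term:
  x2: f(x2) * nu(x2) = 0 * 2 = 0.
  x3: f(x3) * nu(x3) = 1/2 * 6 = 3.
  x4: f(x4) * nu(x4) = 3/2 * 5/2 = 15/4.
Summing: mu(A) = 0 + 3 + 15/4 = 27/4.

27/4


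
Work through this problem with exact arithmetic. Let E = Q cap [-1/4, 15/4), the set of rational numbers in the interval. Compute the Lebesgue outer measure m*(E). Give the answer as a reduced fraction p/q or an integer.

The set Q cap [-1/4, 15/4) is countable (a subset of the countable set Q). Lebesgue outer measure of any countable set is 0: each singleton {q} has m*({q}) = 0, and by countable subadditivity m*(union_k {q_k}) <= sum_k m*({q_k}) = sum_k 0 = 0. The reverse inequality m*(E) >= 0 is automatic. So m*(Q cap [-1/4, 15/4)) = 0.

0


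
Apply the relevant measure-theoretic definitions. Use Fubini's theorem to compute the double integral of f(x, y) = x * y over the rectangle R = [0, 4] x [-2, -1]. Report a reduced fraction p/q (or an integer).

f(x, y) is a tensor product of a function of x and a function of y, and both factors are bounded continuous (hence Lebesgue integrable) on the rectangle, so Fubini's theorem applies:
  integral_R f d(m x m) = (integral_a1^b1 x dx) * (integral_a2^b2 y dy).
Inner integral in x: integral_{0}^{4} x dx = (4^2 - 0^2)/2
  = 8.
Inner integral in y: integral_{-2}^{-1} y dy = ((-1)^2 - (-2)^2)/2
  = -3/2.
Product: (8) * (-3/2) = -12.

-12


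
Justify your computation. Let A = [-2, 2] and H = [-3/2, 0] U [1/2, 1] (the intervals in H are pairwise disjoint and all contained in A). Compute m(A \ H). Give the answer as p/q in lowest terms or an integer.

The ambient interval has length m(A) = 2 - (-2) = 4.
Since the holes are disjoint and sit inside A, by finite additivity
  m(H) = sum_i (b_i - a_i), and m(A \ H) = m(A) - m(H).
Computing the hole measures:
  m(H_1) = 0 - (-3/2) = 3/2.
  m(H_2) = 1 - 1/2 = 1/2.
Summed: m(H) = 3/2 + 1/2 = 2.
So m(A \ H) = 4 - 2 = 2.

2


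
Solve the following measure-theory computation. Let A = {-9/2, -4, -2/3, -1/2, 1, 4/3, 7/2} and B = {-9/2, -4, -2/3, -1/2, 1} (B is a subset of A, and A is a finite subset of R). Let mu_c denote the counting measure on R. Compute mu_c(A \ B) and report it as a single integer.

Counting measure assigns mu_c(E) = |E| (number of elements) when E is finite. For B subset A, A \ B is the set of elements of A not in B, so |A \ B| = |A| - |B|.
|A| = 7, |B| = 5, so mu_c(A \ B) = 7 - 5 = 2.

2


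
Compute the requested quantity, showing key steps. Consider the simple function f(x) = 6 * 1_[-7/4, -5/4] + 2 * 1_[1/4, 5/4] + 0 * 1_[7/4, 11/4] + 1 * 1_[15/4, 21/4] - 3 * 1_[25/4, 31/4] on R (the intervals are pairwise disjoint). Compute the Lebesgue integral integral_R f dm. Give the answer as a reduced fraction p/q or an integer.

For a simple function f = sum_i c_i * 1_{A_i} with disjoint A_i,
  integral f dm = sum_i c_i * m(A_i).
Lengths of the A_i:
  m(A_1) = -5/4 - (-7/4) = 1/2.
  m(A_2) = 5/4 - 1/4 = 1.
  m(A_3) = 11/4 - 7/4 = 1.
  m(A_4) = 21/4 - 15/4 = 3/2.
  m(A_5) = 31/4 - 25/4 = 3/2.
Contributions c_i * m(A_i):
  (6) * (1/2) = 3.
  (2) * (1) = 2.
  (0) * (1) = 0.
  (1) * (3/2) = 3/2.
  (-3) * (3/2) = -9/2.
Total: 3 + 2 + 0 + 3/2 - 9/2 = 2.

2


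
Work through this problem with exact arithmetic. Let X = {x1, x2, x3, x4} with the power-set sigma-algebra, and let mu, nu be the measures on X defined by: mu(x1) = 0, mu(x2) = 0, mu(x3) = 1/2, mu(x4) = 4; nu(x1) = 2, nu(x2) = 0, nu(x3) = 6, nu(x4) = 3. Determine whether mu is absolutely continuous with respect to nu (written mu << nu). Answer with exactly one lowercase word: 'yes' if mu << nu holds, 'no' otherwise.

mu << nu means: every nu-null measurable set is also mu-null; equivalently, for every atom x, if nu({x}) = 0 then mu({x}) = 0.
Checking each atom:
  x1: nu = 2 > 0 -> no constraint.
  x2: nu = 0, mu = 0 -> consistent with mu << nu.
  x3: nu = 6 > 0 -> no constraint.
  x4: nu = 3 > 0 -> no constraint.
No atom violates the condition. Therefore mu << nu.

yes


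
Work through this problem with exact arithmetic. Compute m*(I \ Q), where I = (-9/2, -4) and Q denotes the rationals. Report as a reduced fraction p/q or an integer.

The interval I = (-9/2, -4) has m(I) = -4 - (-9/2) = 1/2 (endpoints are measure-zero, so open/closed/half-open agree). Write I = (I cap Q) u (I \ Q). The rationals in I are countable, so m*(I cap Q) = 0 (cover each rational by intervals whose total length is arbitrarily small). By countable subadditivity m*(I) <= m*(I cap Q) + m*(I \ Q), hence m*(I \ Q) >= m(I) = 1/2. The reverse inequality m*(I \ Q) <= m*(I) = 1/2 is trivial since (I \ Q) is a subset of I. Therefore m*(I \ Q) = 1/2.

1/2


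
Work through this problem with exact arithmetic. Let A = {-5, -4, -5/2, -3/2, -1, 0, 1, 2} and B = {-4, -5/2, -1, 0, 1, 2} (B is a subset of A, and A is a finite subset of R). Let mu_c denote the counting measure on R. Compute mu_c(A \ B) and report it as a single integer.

Counting measure assigns mu_c(E) = |E| (number of elements) when E is finite. For B subset A, A \ B is the set of elements of A not in B, so |A \ B| = |A| - |B|.
|A| = 8, |B| = 6, so mu_c(A \ B) = 8 - 6 = 2.

2


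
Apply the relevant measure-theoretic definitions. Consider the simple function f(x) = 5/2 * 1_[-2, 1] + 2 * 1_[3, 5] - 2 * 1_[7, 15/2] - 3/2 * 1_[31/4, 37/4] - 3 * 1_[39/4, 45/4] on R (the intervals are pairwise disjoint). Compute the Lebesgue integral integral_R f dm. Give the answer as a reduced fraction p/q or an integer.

For a simple function f = sum_i c_i * 1_{A_i} with disjoint A_i,
  integral f dm = sum_i c_i * m(A_i).
Lengths of the A_i:
  m(A_1) = 1 - (-2) = 3.
  m(A_2) = 5 - 3 = 2.
  m(A_3) = 15/2 - 7 = 1/2.
  m(A_4) = 37/4 - 31/4 = 3/2.
  m(A_5) = 45/4 - 39/4 = 3/2.
Contributions c_i * m(A_i):
  (5/2) * (3) = 15/2.
  (2) * (2) = 4.
  (-2) * (1/2) = -1.
  (-3/2) * (3/2) = -9/4.
  (-3) * (3/2) = -9/2.
Total: 15/2 + 4 - 1 - 9/4 - 9/2 = 15/4.

15/4


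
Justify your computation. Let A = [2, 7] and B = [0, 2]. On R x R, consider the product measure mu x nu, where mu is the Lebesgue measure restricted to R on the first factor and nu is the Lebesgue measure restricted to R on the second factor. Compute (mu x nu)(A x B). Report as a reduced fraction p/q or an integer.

For a measurable rectangle A x B, the product measure satisfies
  (mu x nu)(A x B) = mu(A) * nu(B).
  mu(A) = 5.
  nu(B) = 2.
  (mu x nu)(A x B) = 5 * 2 = 10.

10


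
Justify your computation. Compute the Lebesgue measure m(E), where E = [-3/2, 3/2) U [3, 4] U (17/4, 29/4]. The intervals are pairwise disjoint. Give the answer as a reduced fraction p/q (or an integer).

For pairwise disjoint intervals, m(union_i I_i) = sum_i m(I_i),
and m is invariant under swapping open/closed endpoints (single points have measure 0).
So m(E) = sum_i (b_i - a_i).
  I_1 has length 3/2 - (-3/2) = 3.
  I_2 has length 4 - 3 = 1.
  I_3 has length 29/4 - 17/4 = 3.
Summing:
  m(E) = 3 + 1 + 3 = 7.

7


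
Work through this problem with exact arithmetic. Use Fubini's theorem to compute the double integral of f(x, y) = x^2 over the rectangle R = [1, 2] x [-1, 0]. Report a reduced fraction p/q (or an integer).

f(x, y) is a tensor product of a function of x and a function of y, and both factors are bounded continuous (hence Lebesgue integrable) on the rectangle, so Fubini's theorem applies:
  integral_R f d(m x m) = (integral_a1^b1 x^2 dx) * (integral_a2^b2 1 dy).
Inner integral in x: integral_{1}^{2} x^2 dx = (2^3 - 1^3)/3
  = 7/3.
Inner integral in y: integral_{-1}^{0} 1 dy = (0^1 - (-1)^1)/1
  = 1.
Product: (7/3) * (1) = 7/3.

7/3


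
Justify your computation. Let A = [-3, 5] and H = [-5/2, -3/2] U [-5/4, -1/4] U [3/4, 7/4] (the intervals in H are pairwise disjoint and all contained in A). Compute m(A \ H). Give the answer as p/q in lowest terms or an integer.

The ambient interval has length m(A) = 5 - (-3) = 8.
Since the holes are disjoint and sit inside A, by finite additivity
  m(H) = sum_i (b_i - a_i), and m(A \ H) = m(A) - m(H).
Computing the hole measures:
  m(H_1) = -3/2 - (-5/2) = 1.
  m(H_2) = -1/4 - (-5/4) = 1.
  m(H_3) = 7/4 - 3/4 = 1.
Summed: m(H) = 1 + 1 + 1 = 3.
So m(A \ H) = 8 - 3 = 5.

5


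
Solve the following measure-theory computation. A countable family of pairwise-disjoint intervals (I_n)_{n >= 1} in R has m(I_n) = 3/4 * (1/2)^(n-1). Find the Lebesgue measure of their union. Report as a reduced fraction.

By countable additivity of the Lebesgue measure on pairwise disjoint measurable sets,
  m(union_{n >= 1} I_n) = sum_{n >= 1} m(I_n) = sum_{n >= 1} a * r^(n-1),
  with a = 3/4 and r = 1/2.
Since 0 < r = 1/2 < 1, the geometric series converges:
  sum_{n >= 1} a * r^(n-1) = a / (1 - r).
  = 3/4 / (1 - 1/2)
  = 3/4 / (1/2)
  = 3/2.

3/2


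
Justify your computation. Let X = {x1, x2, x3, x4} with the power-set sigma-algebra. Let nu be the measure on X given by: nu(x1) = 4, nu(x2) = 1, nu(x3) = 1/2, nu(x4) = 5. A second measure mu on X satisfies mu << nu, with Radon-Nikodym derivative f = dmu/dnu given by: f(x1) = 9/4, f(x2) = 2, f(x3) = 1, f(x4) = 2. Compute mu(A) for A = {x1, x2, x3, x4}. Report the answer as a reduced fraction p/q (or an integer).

By the defining property of the Radon-Nikodym derivative, for every measurable set A,
  mu(A) = integral_A f dnu.
Since nu is a discrete measure concentrated on the atoms of X, the integral over A reduces to the sum
  mu(A) = sum_{x in A} f(x) * nu({x}).
Computing each term:
  x1: f(x1) * nu(x1) = 9/4 * 4 = 9.
  x2: f(x2) * nu(x2) = 2 * 1 = 2.
  x3: f(x3) * nu(x3) = 1 * 1/2 = 1/2.
  x4: f(x4) * nu(x4) = 2 * 5 = 10.
Summing: mu(A) = 9 + 2 + 1/2 + 10 = 43/2.

43/2


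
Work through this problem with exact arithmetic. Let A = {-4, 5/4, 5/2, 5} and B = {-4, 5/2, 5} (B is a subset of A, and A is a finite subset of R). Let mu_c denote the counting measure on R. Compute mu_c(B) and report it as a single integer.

Counting measure assigns mu_c(E) = |E| (number of elements) when E is finite.
B has 3 element(s), so mu_c(B) = 3.

3


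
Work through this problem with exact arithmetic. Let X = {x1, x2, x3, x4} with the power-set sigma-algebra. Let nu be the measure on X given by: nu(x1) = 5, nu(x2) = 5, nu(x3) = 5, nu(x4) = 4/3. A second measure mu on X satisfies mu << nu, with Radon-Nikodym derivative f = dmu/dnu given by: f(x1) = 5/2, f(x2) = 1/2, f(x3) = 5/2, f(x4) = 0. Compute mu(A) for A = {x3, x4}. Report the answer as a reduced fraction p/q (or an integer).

By the defining property of the Radon-Nikodym derivative, for every measurable set A,
  mu(A) = integral_A f dnu.
Since nu is a discrete measure concentrated on the atoms of X, the integral over A reduces to the sum
  mu(A) = sum_{x in A} f(x) * nu({x}).
Computing each term:
  x3: f(x3) * nu(x3) = 5/2 * 5 = 25/2.
  x4: f(x4) * nu(x4) = 0 * 4/3 = 0.
Summing: mu(A) = 25/2 + 0 = 25/2.

25/2


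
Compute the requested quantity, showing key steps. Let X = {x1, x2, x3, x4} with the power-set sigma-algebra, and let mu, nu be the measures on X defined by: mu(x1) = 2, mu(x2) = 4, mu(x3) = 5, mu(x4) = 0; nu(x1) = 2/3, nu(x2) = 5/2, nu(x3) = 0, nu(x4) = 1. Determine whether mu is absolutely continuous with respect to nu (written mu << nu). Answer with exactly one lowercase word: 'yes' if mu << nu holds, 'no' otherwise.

mu << nu means: every nu-null measurable set is also mu-null; equivalently, for every atom x, if nu({x}) = 0 then mu({x}) = 0.
Checking each atom:
  x1: nu = 2/3 > 0 -> no constraint.
  x2: nu = 5/2 > 0 -> no constraint.
  x3: nu = 0, mu = 5 > 0 -> violates mu << nu.
  x4: nu = 1 > 0 -> no constraint.
The atom(s) x3 violate the condition (nu = 0 but mu > 0). Therefore mu is NOT absolutely continuous w.r.t. nu.

no


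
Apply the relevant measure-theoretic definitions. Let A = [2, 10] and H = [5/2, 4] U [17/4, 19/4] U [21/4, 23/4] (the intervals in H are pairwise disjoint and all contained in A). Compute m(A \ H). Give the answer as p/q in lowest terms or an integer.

The ambient interval has length m(A) = 10 - 2 = 8.
Since the holes are disjoint and sit inside A, by finite additivity
  m(H) = sum_i (b_i - a_i), and m(A \ H) = m(A) - m(H).
Computing the hole measures:
  m(H_1) = 4 - 5/2 = 3/2.
  m(H_2) = 19/4 - 17/4 = 1/2.
  m(H_3) = 23/4 - 21/4 = 1/2.
Summed: m(H) = 3/2 + 1/2 + 1/2 = 5/2.
So m(A \ H) = 8 - 5/2 = 11/2.

11/2


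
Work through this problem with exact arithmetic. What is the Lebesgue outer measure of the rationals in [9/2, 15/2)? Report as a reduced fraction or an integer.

Q cap [9/2, 15/2) is countable; list its elements as q_1, q_2, ... . Fix eps > 0 and cover the k-th point by an interval of length eps * 2^(-k). The cover has total length eps * sum_{k>=1} 2^(-k) = eps, so by definition of outer measure m*(Q cap [9/2, 15/2)) <= eps. Since eps was arbitrary and m* >= 0, the outer measure is 0.

0


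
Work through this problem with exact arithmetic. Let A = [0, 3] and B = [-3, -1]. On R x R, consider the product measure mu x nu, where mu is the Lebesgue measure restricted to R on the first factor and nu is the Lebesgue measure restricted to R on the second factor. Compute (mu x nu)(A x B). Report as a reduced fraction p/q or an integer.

For a measurable rectangle A x B, the product measure satisfies
  (mu x nu)(A x B) = mu(A) * nu(B).
  mu(A) = 3.
  nu(B) = 2.
  (mu x nu)(A x B) = 3 * 2 = 6.

6


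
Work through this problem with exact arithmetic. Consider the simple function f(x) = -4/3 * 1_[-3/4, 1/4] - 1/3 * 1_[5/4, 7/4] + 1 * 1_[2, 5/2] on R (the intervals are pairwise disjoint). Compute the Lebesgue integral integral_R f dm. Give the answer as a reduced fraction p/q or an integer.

For a simple function f = sum_i c_i * 1_{A_i} with disjoint A_i,
  integral f dm = sum_i c_i * m(A_i).
Lengths of the A_i:
  m(A_1) = 1/4 - (-3/4) = 1.
  m(A_2) = 7/4 - 5/4 = 1/2.
  m(A_3) = 5/2 - 2 = 1/2.
Contributions c_i * m(A_i):
  (-4/3) * (1) = -4/3.
  (-1/3) * (1/2) = -1/6.
  (1) * (1/2) = 1/2.
Total: -4/3 - 1/6 + 1/2 = -1.

-1


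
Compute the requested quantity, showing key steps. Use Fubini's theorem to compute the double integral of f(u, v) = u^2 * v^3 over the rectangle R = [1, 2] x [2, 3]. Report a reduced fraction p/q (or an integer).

f(u, v) is a tensor product of a function of u and a function of v, and both factors are bounded continuous (hence Lebesgue integrable) on the rectangle, so Fubini's theorem applies:
  integral_R f d(m x m) = (integral_a1^b1 u^2 du) * (integral_a2^b2 v^3 dv).
Inner integral in u: integral_{1}^{2} u^2 du = (2^3 - 1^3)/3
  = 7/3.
Inner integral in v: integral_{2}^{3} v^3 dv = (3^4 - 2^4)/4
  = 65/4.
Product: (7/3) * (65/4) = 455/12.

455/12


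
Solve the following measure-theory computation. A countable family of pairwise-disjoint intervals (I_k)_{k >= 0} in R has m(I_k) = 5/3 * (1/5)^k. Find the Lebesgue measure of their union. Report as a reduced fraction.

By countable additivity of the Lebesgue measure on pairwise disjoint measurable sets,
  m(union_{k >= 0} I_k) = sum_{k >= 0} m(I_k) = sum_{k >= 0} a * r^k,
  with a = 5/3 and r = 1/5.
Since 0 < r = 1/5 < 1, the geometric series converges:
  sum_{k >= 0} a * r^k = a / (1 - r).
  = 5/3 / (1 - 1/5)
  = 5/3 / (4/5)
  = 25/12.

25/12


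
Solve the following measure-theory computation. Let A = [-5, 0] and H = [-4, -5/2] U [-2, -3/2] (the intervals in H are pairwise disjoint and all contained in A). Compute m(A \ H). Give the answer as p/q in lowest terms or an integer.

The ambient interval has length m(A) = 0 - (-5) = 5.
Since the holes are disjoint and sit inside A, by finite additivity
  m(H) = sum_i (b_i - a_i), and m(A \ H) = m(A) - m(H).
Computing the hole measures:
  m(H_1) = -5/2 - (-4) = 3/2.
  m(H_2) = -3/2 - (-2) = 1/2.
Summed: m(H) = 3/2 + 1/2 = 2.
So m(A \ H) = 5 - 2 = 3.

3


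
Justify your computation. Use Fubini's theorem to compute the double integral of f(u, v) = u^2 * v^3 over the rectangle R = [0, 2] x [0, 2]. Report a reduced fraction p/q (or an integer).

f(u, v) is a tensor product of a function of u and a function of v, and both factors are bounded continuous (hence Lebesgue integrable) on the rectangle, so Fubini's theorem applies:
  integral_R f d(m x m) = (integral_a1^b1 u^2 du) * (integral_a2^b2 v^3 dv).
Inner integral in u: integral_{0}^{2} u^2 du = (2^3 - 0^3)/3
  = 8/3.
Inner integral in v: integral_{0}^{2} v^3 dv = (2^4 - 0^4)/4
  = 4.
Product: (8/3) * (4) = 32/3.

32/3


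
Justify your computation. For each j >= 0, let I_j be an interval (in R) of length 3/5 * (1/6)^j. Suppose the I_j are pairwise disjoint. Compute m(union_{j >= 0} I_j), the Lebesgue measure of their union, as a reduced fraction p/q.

By countable additivity of the Lebesgue measure on pairwise disjoint measurable sets,
  m(union_{j >= 0} I_j) = sum_{j >= 0} m(I_j) = sum_{j >= 0} a * r^j,
  with a = 3/5 and r = 1/6.
Since 0 < r = 1/6 < 1, the geometric series converges:
  sum_{j >= 0} a * r^j = a / (1 - r).
  = 3/5 / (1 - 1/6)
  = 3/5 / (5/6)
  = 18/25.

18/25


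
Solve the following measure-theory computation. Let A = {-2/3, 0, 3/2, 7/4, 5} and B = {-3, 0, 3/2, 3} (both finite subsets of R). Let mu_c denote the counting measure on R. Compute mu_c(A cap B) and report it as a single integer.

Counting measure on a finite set equals cardinality. mu_c(A cap B) = |A cap B| (elements appearing in both).
Enumerating the elements of A that also lie in B gives 2 element(s).
So mu_c(A cap B) = 2.

2


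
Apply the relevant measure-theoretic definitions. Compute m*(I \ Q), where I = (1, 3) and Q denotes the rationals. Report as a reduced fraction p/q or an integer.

The interval I = (1, 3) has m(I) = 3 - 1 = 2 (endpoints are measure-zero, so open/closed/half-open agree). Write I = (I cap Q) u (I \ Q). The rationals in I are countable, so m*(I cap Q) = 0 (cover each rational by intervals whose total length is arbitrarily small). By countable subadditivity m*(I) <= m*(I cap Q) + m*(I \ Q), hence m*(I \ Q) >= m(I) = 2. The reverse inequality m*(I \ Q) <= m*(I) = 2 is trivial since (I \ Q) is a subset of I. Therefore m*(I \ Q) = 2.

2


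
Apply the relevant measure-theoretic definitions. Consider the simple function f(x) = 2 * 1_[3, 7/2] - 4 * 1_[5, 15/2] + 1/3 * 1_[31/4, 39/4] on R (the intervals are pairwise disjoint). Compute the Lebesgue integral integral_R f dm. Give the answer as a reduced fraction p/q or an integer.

For a simple function f = sum_i c_i * 1_{A_i} with disjoint A_i,
  integral f dm = sum_i c_i * m(A_i).
Lengths of the A_i:
  m(A_1) = 7/2 - 3 = 1/2.
  m(A_2) = 15/2 - 5 = 5/2.
  m(A_3) = 39/4 - 31/4 = 2.
Contributions c_i * m(A_i):
  (2) * (1/2) = 1.
  (-4) * (5/2) = -10.
  (1/3) * (2) = 2/3.
Total: 1 - 10 + 2/3 = -25/3.

-25/3


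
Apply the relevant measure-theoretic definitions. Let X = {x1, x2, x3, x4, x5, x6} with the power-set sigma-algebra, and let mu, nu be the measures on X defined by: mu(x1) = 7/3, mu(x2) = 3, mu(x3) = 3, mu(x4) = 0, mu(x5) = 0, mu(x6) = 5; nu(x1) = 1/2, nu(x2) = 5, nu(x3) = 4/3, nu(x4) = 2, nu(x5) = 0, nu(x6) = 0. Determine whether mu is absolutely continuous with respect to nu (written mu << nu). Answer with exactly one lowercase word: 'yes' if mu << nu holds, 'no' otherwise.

mu << nu means: every nu-null measurable set is also mu-null; equivalently, for every atom x, if nu({x}) = 0 then mu({x}) = 0.
Checking each atom:
  x1: nu = 1/2 > 0 -> no constraint.
  x2: nu = 5 > 0 -> no constraint.
  x3: nu = 4/3 > 0 -> no constraint.
  x4: nu = 2 > 0 -> no constraint.
  x5: nu = 0, mu = 0 -> consistent with mu << nu.
  x6: nu = 0, mu = 5 > 0 -> violates mu << nu.
The atom(s) x6 violate the condition (nu = 0 but mu > 0). Therefore mu is NOT absolutely continuous w.r.t. nu.

no


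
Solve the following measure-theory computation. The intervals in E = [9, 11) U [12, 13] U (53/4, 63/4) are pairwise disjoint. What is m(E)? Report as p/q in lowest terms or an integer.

For pairwise disjoint intervals, m(union_i I_i) = sum_i m(I_i),
and m is invariant under swapping open/closed endpoints (single points have measure 0).
So m(E) = sum_i (b_i - a_i).
  I_1 has length 11 - 9 = 2.
  I_2 has length 13 - 12 = 1.
  I_3 has length 63/4 - 53/4 = 5/2.
Summing:
  m(E) = 2 + 1 + 5/2 = 11/2.

11/2


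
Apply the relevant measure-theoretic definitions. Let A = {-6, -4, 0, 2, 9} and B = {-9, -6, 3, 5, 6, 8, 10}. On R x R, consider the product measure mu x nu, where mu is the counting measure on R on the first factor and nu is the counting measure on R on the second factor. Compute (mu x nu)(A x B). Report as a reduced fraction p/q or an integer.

For a measurable rectangle A x B, the product measure satisfies
  (mu x nu)(A x B) = mu(A) * nu(B).
  mu(A) = 5.
  nu(B) = 7.
  (mu x nu)(A x B) = 5 * 7 = 35.

35


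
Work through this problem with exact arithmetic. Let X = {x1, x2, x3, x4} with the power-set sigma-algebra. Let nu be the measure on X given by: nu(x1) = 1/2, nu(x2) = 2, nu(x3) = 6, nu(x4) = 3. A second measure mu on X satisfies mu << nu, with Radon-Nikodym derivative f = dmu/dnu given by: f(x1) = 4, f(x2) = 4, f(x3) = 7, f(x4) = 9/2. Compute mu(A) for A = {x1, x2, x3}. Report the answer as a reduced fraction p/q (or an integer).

By the defining property of the Radon-Nikodym derivative, for every measurable set A,
  mu(A) = integral_A f dnu.
Since nu is a discrete measure concentrated on the atoms of X, the integral over A reduces to the sum
  mu(A) = sum_{x in A} f(x) * nu({x}).
Computing each term:
  x1: f(x1) * nu(x1) = 4 * 1/2 = 2.
  x2: f(x2) * nu(x2) = 4 * 2 = 8.
  x3: f(x3) * nu(x3) = 7 * 6 = 42.
Summing: mu(A) = 2 + 8 + 42 = 52.

52


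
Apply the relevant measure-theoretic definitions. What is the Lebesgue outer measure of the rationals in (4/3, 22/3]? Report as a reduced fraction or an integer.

The set Q cap (4/3, 22/3] is countable (a subset of the countable set Q). Lebesgue outer measure of any countable set is 0: each singleton {q} has m*({q}) = 0, and by countable subadditivity m*(union_k {q_k}) <= sum_k m*({q_k}) = sum_k 0 = 0. The reverse inequality m*(E) >= 0 is automatic. So m*(Q cap (4/3, 22/3]) = 0.

0


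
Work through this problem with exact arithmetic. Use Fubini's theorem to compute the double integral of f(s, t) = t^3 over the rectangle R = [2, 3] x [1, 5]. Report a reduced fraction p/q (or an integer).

f(s, t) is a tensor product of a function of s and a function of t, and both factors are bounded continuous (hence Lebesgue integrable) on the rectangle, so Fubini's theorem applies:
  integral_R f d(m x m) = (integral_a1^b1 1 ds) * (integral_a2^b2 t^3 dt).
Inner integral in s: integral_{2}^{3} 1 ds = (3^1 - 2^1)/1
  = 1.
Inner integral in t: integral_{1}^{5} t^3 dt = (5^4 - 1^4)/4
  = 156.
Product: (1) * (156) = 156.

156


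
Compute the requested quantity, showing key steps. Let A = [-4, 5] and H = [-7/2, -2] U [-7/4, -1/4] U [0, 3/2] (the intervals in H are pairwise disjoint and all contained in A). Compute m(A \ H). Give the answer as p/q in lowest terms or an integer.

The ambient interval has length m(A) = 5 - (-4) = 9.
Since the holes are disjoint and sit inside A, by finite additivity
  m(H) = sum_i (b_i - a_i), and m(A \ H) = m(A) - m(H).
Computing the hole measures:
  m(H_1) = -2 - (-7/2) = 3/2.
  m(H_2) = -1/4 - (-7/4) = 3/2.
  m(H_3) = 3/2 - 0 = 3/2.
Summed: m(H) = 3/2 + 3/2 + 3/2 = 9/2.
So m(A \ H) = 9 - 9/2 = 9/2.

9/2


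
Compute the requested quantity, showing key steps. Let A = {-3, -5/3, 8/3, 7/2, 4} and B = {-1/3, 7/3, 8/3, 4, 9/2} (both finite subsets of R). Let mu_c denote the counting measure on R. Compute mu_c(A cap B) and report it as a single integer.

Counting measure on a finite set equals cardinality. mu_c(A cap B) = |A cap B| (elements appearing in both).
Enumerating the elements of A that also lie in B gives 2 element(s).
So mu_c(A cap B) = 2.

2


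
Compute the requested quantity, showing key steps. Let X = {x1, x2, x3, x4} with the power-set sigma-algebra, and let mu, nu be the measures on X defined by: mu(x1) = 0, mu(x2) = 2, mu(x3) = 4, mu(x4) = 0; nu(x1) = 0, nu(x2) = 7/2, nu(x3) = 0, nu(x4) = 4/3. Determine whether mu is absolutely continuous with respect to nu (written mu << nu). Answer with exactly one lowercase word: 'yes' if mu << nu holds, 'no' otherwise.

mu << nu means: every nu-null measurable set is also mu-null; equivalently, for every atom x, if nu({x}) = 0 then mu({x}) = 0.
Checking each atom:
  x1: nu = 0, mu = 0 -> consistent with mu << nu.
  x2: nu = 7/2 > 0 -> no constraint.
  x3: nu = 0, mu = 4 > 0 -> violates mu << nu.
  x4: nu = 4/3 > 0 -> no constraint.
The atom(s) x3 violate the condition (nu = 0 but mu > 0). Therefore mu is NOT absolutely continuous w.r.t. nu.

no


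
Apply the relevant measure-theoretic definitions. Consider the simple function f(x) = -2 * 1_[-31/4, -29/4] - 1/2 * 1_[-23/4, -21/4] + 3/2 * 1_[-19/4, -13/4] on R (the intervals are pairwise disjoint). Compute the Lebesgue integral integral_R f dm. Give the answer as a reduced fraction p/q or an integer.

For a simple function f = sum_i c_i * 1_{A_i} with disjoint A_i,
  integral f dm = sum_i c_i * m(A_i).
Lengths of the A_i:
  m(A_1) = -29/4 - (-31/4) = 1/2.
  m(A_2) = -21/4 - (-23/4) = 1/2.
  m(A_3) = -13/4 - (-19/4) = 3/2.
Contributions c_i * m(A_i):
  (-2) * (1/2) = -1.
  (-1/2) * (1/2) = -1/4.
  (3/2) * (3/2) = 9/4.
Total: -1 - 1/4 + 9/4 = 1.

1


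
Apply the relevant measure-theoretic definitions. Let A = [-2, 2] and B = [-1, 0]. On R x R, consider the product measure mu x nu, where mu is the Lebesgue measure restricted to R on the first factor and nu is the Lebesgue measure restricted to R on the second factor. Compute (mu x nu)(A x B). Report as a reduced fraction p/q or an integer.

For a measurable rectangle A x B, the product measure satisfies
  (mu x nu)(A x B) = mu(A) * nu(B).
  mu(A) = 4.
  nu(B) = 1.
  (mu x nu)(A x B) = 4 * 1 = 4.

4


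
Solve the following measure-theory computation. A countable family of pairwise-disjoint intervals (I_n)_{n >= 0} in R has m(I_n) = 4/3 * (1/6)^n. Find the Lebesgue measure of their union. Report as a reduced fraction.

By countable additivity of the Lebesgue measure on pairwise disjoint measurable sets,
  m(union_{n >= 0} I_n) = sum_{n >= 0} m(I_n) = sum_{n >= 0} a * r^n,
  with a = 4/3 and r = 1/6.
Since 0 < r = 1/6 < 1, the geometric series converges:
  sum_{n >= 0} a * r^n = a / (1 - r).
  = 4/3 / (1 - 1/6)
  = 4/3 / (5/6)
  = 8/5.

8/5


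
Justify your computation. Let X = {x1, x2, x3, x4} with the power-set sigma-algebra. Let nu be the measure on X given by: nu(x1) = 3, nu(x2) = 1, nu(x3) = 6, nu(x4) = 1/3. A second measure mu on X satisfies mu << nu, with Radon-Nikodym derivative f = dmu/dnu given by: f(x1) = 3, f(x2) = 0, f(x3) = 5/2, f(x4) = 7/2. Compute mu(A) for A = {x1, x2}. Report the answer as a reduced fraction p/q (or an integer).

By the defining property of the Radon-Nikodym derivative, for every measurable set A,
  mu(A) = integral_A f dnu.
Since nu is a discrete measure concentrated on the atoms of X, the integral over A reduces to the sum
  mu(A) = sum_{x in A} f(x) * nu({x}).
Computing each term:
  x1: f(x1) * nu(x1) = 3 * 3 = 9.
  x2: f(x2) * nu(x2) = 0 * 1 = 0.
Summing: mu(A) = 9 + 0 = 9.

9
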